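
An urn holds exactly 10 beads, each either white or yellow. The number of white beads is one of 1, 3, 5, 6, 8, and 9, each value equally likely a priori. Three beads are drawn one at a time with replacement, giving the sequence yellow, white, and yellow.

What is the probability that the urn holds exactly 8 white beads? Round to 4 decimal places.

0.0653

The likelihood of the observed sequence under each hypothesis: P(data | r = 1) = (9/10)(1/10)(9/10) = 0.081; P(data | r = 3) = (7/10)(3/10)(7/10) = 0.147; P(data | r = 5) = (5/10)(5/10)(5/10) = 0.125; P(data | r = 6) = (4/10)(6/10)(4/10) = 0.096; P(data | r = 8) = (2/10)(8/10)(2/10) = 0.032; P(data | r = 9) = (1/10)(9/10)(1/10) = 0.009.
The prior-weighted likelihoods are 1/6 · 0.081 = 0.0135, 1/6 · 0.147 = 0.0245, 1/6 · 0.125 = 0.020833, 1/6 · 0.096 = 0.016, 1/6 · 0.032 = 0.0053333, 1/6 · 0.009 = 0.0015; these sum to 0.081667.
Therefore the posterior P(r = 8 | data) = (0.0053333) / (0.081667) = 0.065306.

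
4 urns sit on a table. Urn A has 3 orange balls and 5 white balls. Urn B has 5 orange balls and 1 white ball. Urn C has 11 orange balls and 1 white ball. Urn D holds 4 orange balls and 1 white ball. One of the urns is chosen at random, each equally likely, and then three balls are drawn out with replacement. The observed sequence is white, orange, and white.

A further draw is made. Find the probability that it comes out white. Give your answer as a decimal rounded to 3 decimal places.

For each hypothesis, P(data | H) works out to: P(data | urn A) = (5/8)(3/8)(5/8) = 0.14648; P(data | urn B) = (1/6)(5/6)(1/6) = 0.023148; P(data | urn C) = (1/12)(11/12)(1/12) = 0.0063657; P(data | urn D) = (1/5)(4/5)(1/5) = 0.032.
Multiplying each by its prior: 1/4 · 0.14648 = 0.036621, 1/4 · 0.023148 = 0.005787, 1/4 · 0.0063657 = 0.0015914, 1/4 · 0.032 = 0.008; with total 0.052.
Dividing through by the total gives posterior P(urn A | data) = 0.70426, P(urn B | data) = 0.11129, P(urn C | data) = 0.030605, P(urn D | data) = 0.15385.
The predictive probability is P(white next | data) = (5/8)(0.70426) + (1/6)(0.11129) + (1/12)(0.030605) + (1/5)(0.15385) = 0.49203.

0.492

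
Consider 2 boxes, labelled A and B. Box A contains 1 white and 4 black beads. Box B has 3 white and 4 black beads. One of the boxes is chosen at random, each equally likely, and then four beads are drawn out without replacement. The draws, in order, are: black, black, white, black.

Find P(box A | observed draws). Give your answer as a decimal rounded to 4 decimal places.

Under each hypothesis, the probability of the observed sequence is: P(data | box A) = (4/5)(3/4)(1/3)(2/2) = 1/5; P(data | box B) = (4/7)(3/6)(3/5)(2/4) = 3/35.
Multiplying each by its prior: 1/2 · 1/5 = 1/10, 1/2 · 3/35 = 3/70; with total 1/7.
Hence P(box A | data) = (1/10) / (1/7) = 7/10.

0.7000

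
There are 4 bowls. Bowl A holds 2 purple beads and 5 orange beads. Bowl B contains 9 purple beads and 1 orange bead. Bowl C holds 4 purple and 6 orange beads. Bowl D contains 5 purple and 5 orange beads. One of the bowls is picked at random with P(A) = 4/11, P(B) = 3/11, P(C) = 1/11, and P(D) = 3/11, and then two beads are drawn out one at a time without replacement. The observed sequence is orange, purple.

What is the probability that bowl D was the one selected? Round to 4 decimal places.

Under each hypothesis, the probability of the observed sequence is: P(data | bowl A) = (5/7)(2/6) = 0.2381; P(data | bowl B) = (1/10)(9/9) = 0.1; P(data | bowl C) = (6/10)(4/9) = 0.26667; P(data | bowl D) = (5/10)(5/9) = 0.27778.
Multiplying each by its prior: 4/11 · 0.2381 = 0.08658, 3/11 · 0.1 = 0.027273, 1/11 · 0.26667 = 0.024242, 3/11 · 0.27778 = 0.075758; with total 0.21385.
So P(bowl D | data) = (0.075758) / (0.21385) = 0.35425.

0.3543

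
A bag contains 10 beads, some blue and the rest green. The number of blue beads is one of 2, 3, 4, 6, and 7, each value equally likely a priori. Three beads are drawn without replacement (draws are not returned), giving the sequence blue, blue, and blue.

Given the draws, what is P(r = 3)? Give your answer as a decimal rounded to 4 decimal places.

0.0167

Compute the likelihood of the observed sequence for each case: P(data | r = 2) = (2/10)(1/9)(0/8) = 0; P(data | r = 3) = (3/10)(2/9)(1/8) = 1/120; P(data | r = 4) = (4/10)(3/9)(2/8) = 1/30; P(data | r = 6) = (6/10)(5/9)(4/8) = 1/6; P(data | r = 7) = (7/10)(6/9)(5/8) = 7/24.
Weighting by the prior gives 1/5 · 0 = 0, 1/5 · 1/120 = 1/600, 1/5 · 1/30 = 1/150, 1/5 · 1/6 = 1/30, 1/5 · 7/24 = 7/120; with total 1/10.
Therefore the posterior P(r = 3 | data) = (1/600) / (1/10) = 1/60.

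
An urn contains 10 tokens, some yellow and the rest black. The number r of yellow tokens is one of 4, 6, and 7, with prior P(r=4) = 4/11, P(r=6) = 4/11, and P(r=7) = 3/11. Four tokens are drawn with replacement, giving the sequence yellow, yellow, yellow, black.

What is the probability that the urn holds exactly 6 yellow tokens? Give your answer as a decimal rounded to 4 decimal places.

0.4278

The likelihood of the observed sequence under each hypothesis: P(data | r = 4) = (4/10)(4/10)(4/10)(6/10) = 0.0384; P(data | r = 6) = (6/10)(6/10)(6/10)(4/10) = 0.0864; P(data | r = 7) = (7/10)(7/10)(7/10)(3/10) = 0.1029.
Weighting by the prior gives 4/11 · 0.0384 = 0.013964, 4/11 · 0.0864 = 0.031418, 3/11 · 0.1029 = 0.028064; these sum to 0.073445.
So P(r = 6 | data) = (0.031418) / (0.073445) = 0.42778.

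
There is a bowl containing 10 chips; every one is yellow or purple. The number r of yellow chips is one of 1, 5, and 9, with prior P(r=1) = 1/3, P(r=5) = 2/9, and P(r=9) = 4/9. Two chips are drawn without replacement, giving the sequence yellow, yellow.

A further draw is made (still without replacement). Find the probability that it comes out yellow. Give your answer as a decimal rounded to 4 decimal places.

Under each hypothesis, the probability of the observed sequence is: P(data | r = 1) = (1/10)(0/9) = 0; P(data | r = 5) = (5/10)(4/9) = 2/9; P(data | r = 9) = (9/10)(8/9) = 4/5.
The prior-weighted likelihoods are 1/3 · 0 = 0, 2/9 · 2/9 = 4/81, 4/9 · 4/5 = 16/45; these sum to 164/405.
Dividing through by the total gives posterior P(r = 1 | data) = 0, P(r = 5 | data) = 5/41, P(r = 9 | data) = 36/41.
Averaging over the posterior, P(yellow next | data) = (3/8)(5/41) + (7/8)(36/41) = 267/328.

0.8140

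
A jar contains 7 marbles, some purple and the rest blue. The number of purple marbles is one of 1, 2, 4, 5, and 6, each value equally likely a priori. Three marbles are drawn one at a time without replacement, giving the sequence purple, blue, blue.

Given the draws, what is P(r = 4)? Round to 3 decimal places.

0.231

Compute the likelihood of the observed sequence for each case: P(data | r = 1) = (1/7)(6/6)(5/5) = 1/7; P(data | r = 2) = (2/7)(5/6)(4/5) = 4/21; P(data | r = 4) = (4/7)(3/6)(2/5) = 4/35; P(data | r = 5) = (5/7)(2/6)(1/5) = 1/21; P(data | r = 6) = (6/7)(1/6)(0/5) = 0.
Weighting by the prior gives 1/5 · 1/7 = 1/35, 1/5 · 4/21 = 4/105, 1/5 · 4/35 = 4/175, 1/5 · 1/21 = 1/105, 1/5 · 0 = 0; with total 52/525.
Hence P(r = 4 | data) = (4/175) / (52/525) = 3/13.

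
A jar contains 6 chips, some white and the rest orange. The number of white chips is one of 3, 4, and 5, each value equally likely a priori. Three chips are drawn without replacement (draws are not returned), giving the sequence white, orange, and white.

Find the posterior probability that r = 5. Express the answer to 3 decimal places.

0.323

Compute the likelihood of the observed sequence for each case: P(data | r = 3) = (3/6)(3/5)(2/4) = 3/20; P(data | r = 4) = (4/6)(2/5)(3/4) = 1/5; P(data | r = 5) = (5/6)(1/5)(4/4) = 1/6.
The prior-weighted likelihoods are 1/3 · 3/20 = 1/20, 1/3 · 1/5 = 1/15, 1/3 · 1/6 = 1/18; these sum to 31/180.
Hence P(r = 5 | data) = (1/18) / (31/180) = 10/31.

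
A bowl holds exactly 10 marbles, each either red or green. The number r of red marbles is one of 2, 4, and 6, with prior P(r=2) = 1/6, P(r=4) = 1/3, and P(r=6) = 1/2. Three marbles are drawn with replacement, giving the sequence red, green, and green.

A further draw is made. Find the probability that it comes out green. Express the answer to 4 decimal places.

The likelihood of the observed sequence under each hypothesis: P(data | r = 2) = (2/10)(8/10)(8/10) = 16/125; P(data | r = 4) = (4/10)(6/10)(6/10) = 18/125; P(data | r = 6) = (6/10)(4/10)(4/10) = 12/125.
The prior-weighted likelihoods are 1/6 · 16/125 = 8/375, 1/3 · 18/125 = 6/125, 1/2 · 12/125 = 6/125; with total 44/375.
Dividing through by the total gives posterior P(r = 2 | data) = 2/11, P(r = 4 | data) = 9/22, P(r = 6 | data) = 9/22.
So P(green next | data) = Σ P(green next | H) P(H | data) = (4/5)(2/11) + (3/5)(9/22) + (2/5)(9/22) = 61/110.

0.5545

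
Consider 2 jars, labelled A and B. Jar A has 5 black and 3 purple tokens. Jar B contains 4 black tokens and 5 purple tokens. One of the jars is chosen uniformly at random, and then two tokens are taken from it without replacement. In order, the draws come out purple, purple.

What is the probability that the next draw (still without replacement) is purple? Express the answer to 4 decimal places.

Under each hypothesis, the probability of the observed sequence is: P(data | jar A) = (3/8)(2/7) = 3/28; P(data | jar B) = (5/9)(4/8) = 5/18.
Multiplying each by its prior: 1/2 · 3/28 = 3/56, 1/2 · 5/18 = 5/36; summing to 97/504.
The posterior is then P(jar A | data) = 27/97, P(jar B | data) = 70/97.
Averaging over the posterior, P(purple next | data) = (1/6)(27/97) + (3/7)(70/97) = 69/194.

0.3557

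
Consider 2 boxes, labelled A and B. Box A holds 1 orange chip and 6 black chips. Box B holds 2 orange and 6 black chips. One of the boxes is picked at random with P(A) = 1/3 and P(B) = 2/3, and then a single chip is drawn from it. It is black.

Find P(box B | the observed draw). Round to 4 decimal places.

Under each hypothesis, the probability of this draw is: P(data | box A) = (6/7) = 6/7; P(data | box B) = (6/8) = 3/4.
Multiplying each by its prior: 1/3 · 6/7 = 2/7, 2/3 · 3/4 = 1/2; these sum to 11/14.
By Bayes' rule, P(box B | data) = (1/2) / (11/14) = 7/11.

0.6364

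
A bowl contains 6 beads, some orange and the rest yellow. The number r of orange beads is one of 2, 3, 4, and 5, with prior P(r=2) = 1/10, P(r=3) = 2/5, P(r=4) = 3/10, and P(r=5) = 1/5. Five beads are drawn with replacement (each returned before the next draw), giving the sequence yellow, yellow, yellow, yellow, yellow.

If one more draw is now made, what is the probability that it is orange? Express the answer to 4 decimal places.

For each hypothesis, P(data | H) works out to: P(data | r = 2) = (4/6)(4/6)(4/6)(4/6)(4/6) = 0.13169; P(data | r = 3) = (3/6)(3/6)(3/6)(3/6)(3/6) = 0.03125; P(data | r = 4) = (2/6)(2/6)(2/6)(2/6)(2/6) = 0.0041152; P(data | r = 5) = (1/6)(1/6)(1/6)(1/6)(1/6) = 0.0001286.
The prior-weighted likelihoods are 1/10 · 0.13169 = 0.013169, 2/5 · 0.03125 = 0.0125, 3/10 · 0.0041152 = 0.0012346, 1/5 · 0.0001286 = 2.572e-05; these sum to 0.026929.
The posterior is then P(r = 2 | data) = 0.48902, P(r = 3 | data) = 0.46418, P(r = 4 | data) = 0.045845, P(r = 5 | data) = 0.00095511.
The predictive probability is P(orange next | data) = (1/3)(0.48902) + (1/2)(0.46418) + (2/3)(0.045845) + (5/6)(0.00095511) = 0.42646.

0.4265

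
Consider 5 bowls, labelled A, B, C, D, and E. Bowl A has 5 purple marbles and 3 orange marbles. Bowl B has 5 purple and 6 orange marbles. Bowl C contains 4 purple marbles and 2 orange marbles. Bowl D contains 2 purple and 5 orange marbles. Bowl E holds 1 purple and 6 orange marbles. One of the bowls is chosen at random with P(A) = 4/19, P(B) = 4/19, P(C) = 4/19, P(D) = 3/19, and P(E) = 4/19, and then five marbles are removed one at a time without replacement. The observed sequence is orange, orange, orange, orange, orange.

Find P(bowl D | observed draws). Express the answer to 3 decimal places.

The likelihood of the observed sequence under each hypothesis: P(data | bowl A) = (3/8)(2/7)(1/6)(0/5) = 0; P(data | bowl B) = (6/11)(5/10)(4/9)(3/8)(2/7) = 0.012987; P(data | bowl C) = (2/6)(1/5)(0/4) = 0; P(data | bowl D) = (5/7)(4/6)(3/5)(2/4)(1/3) = 0.047619; P(data | bowl E) = (6/7)(5/6)(4/5)(3/4)(2/3) = 0.28571.
Weighting by the prior gives 4/19 · 0 = 0, 4/19 · 0.012987 = 0.0027341, 4/19 · 0 = 0, 3/19 · 0.047619 = 0.0075188, 4/19 · 0.28571 = 0.06015; these sum to 0.070403.
Therefore the posterior P(bowl D | data) = (0.0075188) / (0.070403) = 0.1068.

0.107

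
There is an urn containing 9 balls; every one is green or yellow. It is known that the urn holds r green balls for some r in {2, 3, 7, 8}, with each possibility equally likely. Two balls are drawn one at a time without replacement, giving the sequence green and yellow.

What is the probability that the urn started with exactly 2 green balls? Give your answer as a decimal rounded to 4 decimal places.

0.2593

The likelihood of the observed sequence under each hypothesis: P(data | r = 2) = (2/9)(7/8) = 7/36; P(data | r = 3) = (3/9)(6/8) = 1/4; P(data | r = 7) = (7/9)(2/8) = 7/36; P(data | r = 8) = (8/9)(1/8) = 1/9.
Weighting by the prior gives 1/4 · 7/36 = 7/144, 1/4 · 1/4 = 1/16, 1/4 · 7/36 = 7/144, 1/4 · 1/9 = 1/36; with total 3/16.
By Bayes' rule, P(r = 2 | data) = (7/144) / (3/16) = 7/27.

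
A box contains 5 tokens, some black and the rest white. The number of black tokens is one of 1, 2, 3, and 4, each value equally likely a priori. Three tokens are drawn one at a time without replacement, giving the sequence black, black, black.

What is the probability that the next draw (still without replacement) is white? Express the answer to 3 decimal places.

Under each hypothesis, the probability of the observed sequence is: P(data | r = 1) = (1/5)(0/4) = 0; P(data | r = 2) = (2/5)(1/4)(0/3) = 0; P(data | r = 3) = (3/5)(2/4)(1/3) = 1/10; P(data | r = 4) = (4/5)(3/4)(2/3) = 2/5.
Multiplying each by its prior: 1/4 · 0 = 0, 1/4 · 0 = 0, 1/4 · 1/10 = 1/40, 1/4 · 2/5 = 1/10; these sum to 1/8.
Dividing through by the total gives posterior P(r = 1 | data) = 0, P(r = 2 | data) = 0, P(r = 3 | data) = 1/5, P(r = 4 | data) = 4/5.
So P(white next | data) = Σ P(white next | H) P(H | data) = (1)(1/5) + (1/2)(4/5) = 3/5.

0.600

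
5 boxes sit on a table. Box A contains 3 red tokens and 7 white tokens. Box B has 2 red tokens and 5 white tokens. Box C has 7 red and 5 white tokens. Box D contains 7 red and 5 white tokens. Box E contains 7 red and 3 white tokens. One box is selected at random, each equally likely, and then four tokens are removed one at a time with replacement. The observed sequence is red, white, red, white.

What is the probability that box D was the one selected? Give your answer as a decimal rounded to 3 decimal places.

For each hypothesis, P(data | H) works out to: P(data | box A) = (3/10)(7/10)(3/10)(7/10) = 0.0441; P(data | box B) = (2/7)(5/7)(2/7)(5/7) = 0.041649; P(data | box C) = (7/12)(5/12)(7/12)(5/12) = 0.059076; P(data | box D) = (7/12)(5/12)(7/12)(5/12) = 0.059076; P(data | box E) = (7/10)(3/10)(7/10)(3/10) = 0.0441.
The prior-weighted likelihoods are 1/5 · 0.0441 = 0.00882, 1/5 · 0.041649 = 0.0083299, 1/5 · 0.059076 = 0.011815, 1/5 · 0.059076 = 0.011815, 1/5 · 0.0441 = 0.00882; with total 0.0496.
So P(box D | data) = (0.011815) / (0.0496) = 0.23821.

0.238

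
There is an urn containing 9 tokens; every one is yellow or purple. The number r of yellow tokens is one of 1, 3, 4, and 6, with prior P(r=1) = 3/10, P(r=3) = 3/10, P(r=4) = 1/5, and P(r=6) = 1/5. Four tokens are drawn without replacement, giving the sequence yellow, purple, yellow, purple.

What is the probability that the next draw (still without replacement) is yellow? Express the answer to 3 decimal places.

For each hypothesis, P(data | H) works out to: P(data | r = 1) = (1/9)(8/8)(0/7) = 0; P(data | r = 3) = (3/9)(6/8)(2/7)(5/6) = 5/84; P(data | r = 4) = (4/9)(5/8)(3/7)(4/6) = 5/63; P(data | r = 6) = (6/9)(3/8)(5/7)(2/6) = 5/84.
Weighting by the prior gives 3/10 · 0 = 0, 3/10 · 5/84 = 1/56, 1/5 · 5/63 = 1/63, 1/5 · 5/84 = 1/84; these sum to 23/504.
Normalising, the posterior is P(r = 1 | data) = 0, P(r = 3 | data) = 9/23, P(r = 4 | data) = 8/23, P(r = 6 | data) = 6/23.
So P(yellow next | data) = Σ P(yellow next | H) P(H | data) = (1/5)(9/23) + (2/5)(8/23) + (4/5)(6/23) = 49/115.

0.426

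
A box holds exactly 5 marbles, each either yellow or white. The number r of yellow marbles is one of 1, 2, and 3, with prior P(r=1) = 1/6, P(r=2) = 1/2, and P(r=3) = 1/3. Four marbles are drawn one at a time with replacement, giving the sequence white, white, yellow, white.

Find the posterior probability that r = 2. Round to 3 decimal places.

0.591

Under each hypothesis, the probability of the observed sequence is: P(data | r = 1) = (4/5)(4/5)(1/5)(4/5) = 0.1024; P(data | r = 2) = (3/5)(3/5)(2/5)(3/5) = 0.0864; P(data | r = 3) = (2/5)(2/5)(3/5)(2/5) = 0.0384.
The prior-weighted likelihoods are 1/6 · 0.1024 = 0.017067, 1/2 · 0.0864 = 0.0432, 1/3 · 0.0384 = 0.0128; with total 0.073067.
So P(r = 2 | data) = (0.0432) / (0.073067) = 0.59124.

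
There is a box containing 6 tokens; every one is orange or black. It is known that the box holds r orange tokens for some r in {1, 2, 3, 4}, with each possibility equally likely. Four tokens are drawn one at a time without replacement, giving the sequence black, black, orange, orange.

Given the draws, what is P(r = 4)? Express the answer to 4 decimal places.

0.2857

The likelihood of the observed sequence under each hypothesis: P(data | r = 1) = (5/6)(4/5)(1/4)(0/3) = 0; P(data | r = 2) = (4/6)(3/5)(2/4)(1/3) = 1/15; P(data | r = 3) = (3/6)(2/5)(3/4)(2/3) = 1/10; P(data | r = 4) = (2/6)(1/5)(4/4)(3/3) = 1/15.
The prior-weighted likelihoods are 1/4 · 0 = 0, 1/4 · 1/15 = 1/60, 1/4 · 1/10 = 1/40, 1/4 · 1/15 = 1/60; summing to 7/120.
Hence P(r = 4 | data) = (1/60) / (7/120) = 2/7.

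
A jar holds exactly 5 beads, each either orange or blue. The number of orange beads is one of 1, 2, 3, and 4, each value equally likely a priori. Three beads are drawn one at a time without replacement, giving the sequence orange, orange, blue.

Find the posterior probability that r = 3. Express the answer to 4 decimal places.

Compute the likelihood of the observed sequence for each case: P(data | r = 1) = (1/5)(0/4) = 0; P(data | r = 2) = (2/5)(1/4)(3/3) = 1/10; P(data | r = 3) = (3/5)(2/4)(2/3) = 1/5; P(data | r = 4) = (4/5)(3/4)(1/3) = 1/5.
Multiplying each by its prior: 1/4 · 0 = 0, 1/4 · 1/10 = 1/40, 1/4 · 1/5 = 1/20, 1/4 · 1/5 = 1/20; summing to 1/8.
Therefore the posterior P(r = 3 | data) = (1/20) / (1/8) = 2/5.

0.4000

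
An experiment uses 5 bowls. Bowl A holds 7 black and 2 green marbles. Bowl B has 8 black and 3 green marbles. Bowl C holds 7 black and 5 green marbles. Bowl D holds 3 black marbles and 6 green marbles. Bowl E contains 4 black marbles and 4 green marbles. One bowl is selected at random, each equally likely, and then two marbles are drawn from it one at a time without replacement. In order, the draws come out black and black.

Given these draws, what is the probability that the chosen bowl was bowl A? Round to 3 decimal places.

The likelihood of the observed sequence under each hypothesis: P(data | bowl A) = (7/9)(6/8) = 0.58333; P(data | bowl B) = (8/11)(7/10) = 0.50909; P(data | bowl C) = (7/12)(6/11) = 0.31818; P(data | bowl D) = (3/9)(2/8) = 0.083333; P(data | bowl E) = (4/8)(3/7) = 0.21429.
The prior-weighted likelihoods are 1/5 · 0.58333 = 0.11667, 1/5 · 0.50909 = 0.10182, 1/5 · 0.31818 = 0.063636, 1/5 · 0.083333 = 0.016667, 1/5 · 0.21429 = 0.042857; summing to 0.34165.
Therefore the posterior P(bowl A | data) = (0.11667) / (0.34165) = 0.34149.

0.341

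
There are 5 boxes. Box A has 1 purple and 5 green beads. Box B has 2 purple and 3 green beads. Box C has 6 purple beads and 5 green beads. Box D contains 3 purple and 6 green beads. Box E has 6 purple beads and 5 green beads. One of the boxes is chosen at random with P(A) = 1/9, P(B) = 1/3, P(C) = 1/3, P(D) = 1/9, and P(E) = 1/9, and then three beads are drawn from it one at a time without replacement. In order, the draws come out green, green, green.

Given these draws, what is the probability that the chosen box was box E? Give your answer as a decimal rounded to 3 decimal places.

For each hypothesis, P(data | H) works out to: P(data | box A) = (5/6)(4/5)(3/4) = 0.5; P(data | box B) = (3/5)(2/4)(1/3) = 0.1; P(data | box C) = (5/11)(4/10)(3/9) = 0.060606; P(data | box D) = (6/9)(5/8)(4/7) = 0.2381; P(data | box E) = (5/11)(4/10)(3/9) = 0.060606.
The prior-weighted likelihoods are 1/9 · 0.5 = 0.055556, 1/3 · 0.1 = 0.033333, 1/3 · 0.060606 = 0.020202, 1/9 · 0.2381 = 0.026455, 1/9 · 0.060606 = 0.006734; summing to 0.14228.
So P(box E | data) = (0.006734) / (0.14228) = 0.047329.

0.047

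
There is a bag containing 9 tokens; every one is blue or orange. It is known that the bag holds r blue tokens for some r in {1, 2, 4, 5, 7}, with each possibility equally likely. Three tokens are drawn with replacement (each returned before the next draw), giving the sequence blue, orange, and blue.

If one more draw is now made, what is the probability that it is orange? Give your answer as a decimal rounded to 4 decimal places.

Under each hypothesis, the probability of the observed sequence is: P(data | r = 1) = (1/9)(8/9)(1/9) = 0.010974; P(data | r = 2) = (2/9)(7/9)(2/9) = 0.038409; P(data | r = 4) = (4/9)(5/9)(4/9) = 0.10974; P(data | r = 5) = (5/9)(4/9)(5/9) = 0.13717; P(data | r = 7) = (7/9)(2/9)(7/9) = 0.13443.
Multiplying each by its prior: 1/5 · 0.010974 = 0.0021948, 1/5 · 0.038409 = 0.0076818, 1/5 · 0.10974 = 0.021948, 1/5 · 0.13717 = 0.027435, 1/5 · 0.13443 = 0.026886; summing to 0.086145.
Normalising, the posterior is P(r = 1 | data) = 0.025478, P(r = 2 | data) = 0.089172, P(r = 4 | data) = 0.25478, P(r = 5 | data) = 0.31847, P(r = 7 | data) = 0.3121.
The predictive probability is P(orange next | data) = (8/9)(0.025478) + (7/9)(0.089172) + (5/9)(0.25478) + (4/9)(0.31847) + (2/9)(0.3121) = 0.44444.

0.4444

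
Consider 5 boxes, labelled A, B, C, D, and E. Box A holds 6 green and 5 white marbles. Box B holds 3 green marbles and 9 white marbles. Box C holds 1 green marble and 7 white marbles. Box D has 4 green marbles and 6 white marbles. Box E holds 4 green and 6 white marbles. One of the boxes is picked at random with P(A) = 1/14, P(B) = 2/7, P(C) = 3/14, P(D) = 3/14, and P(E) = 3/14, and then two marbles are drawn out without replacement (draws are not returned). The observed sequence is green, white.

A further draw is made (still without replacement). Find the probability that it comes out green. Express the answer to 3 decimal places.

The likelihood of the observed sequence under each hypothesis: P(data | box A) = (6/11)(5/10) = 0.27273; P(data | box B) = (3/12)(9/11) = 0.20455; P(data | box C) = (1/8)(7/7) = 0.125; P(data | box D) = (4/10)(6/9) = 0.26667; P(data | box E) = (4/10)(6/9) = 0.26667.
Multiplying each by its prior: 1/14 · 0.27273 = 0.019481, 2/7 · 0.20455 = 0.058442, 3/14 · 0.125 = 0.026786, 3/14 · 0.26667 = 0.057143, 3/14 · 0.26667 = 0.057143; summing to 0.21899.
The posterior is then P(box A | data) = 0.088955, P(box B | data) = 0.26686, P(box C | data) = 0.12231, P(box D | data) = 0.26093, P(box E | data) = 0.26093.
Averaging over the posterior, P(green next | data) = (5/9)(0.088955) + (1/5)(0.26686) + (0)(0.12231) + (3/8)(0.26093) + (3/8)(0.26093) = 0.29849.

0.298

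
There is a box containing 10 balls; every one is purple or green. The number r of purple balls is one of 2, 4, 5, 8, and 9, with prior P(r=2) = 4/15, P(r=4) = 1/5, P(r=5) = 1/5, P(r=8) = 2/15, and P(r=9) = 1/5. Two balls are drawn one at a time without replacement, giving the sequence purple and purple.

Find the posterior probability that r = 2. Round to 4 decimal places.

0.0185

The likelihood of the observed sequence under each hypothesis: P(data | r = 2) = (2/10)(1/9) = 1/45; P(data | r = 4) = (4/10)(3/9) = 2/15; P(data | r = 5) = (5/10)(4/9) = 2/9; P(data | r = 8) = (8/10)(7/9) = 28/45; P(data | r = 9) = (9/10)(8/9) = 4/5.
Weighting by the prior gives 4/15 · 1/45 = 4/675, 1/5 · 2/15 = 2/75, 1/5 · 2/9 = 2/45, 2/15 · 28/45 = 56/675, 1/5 · 4/5 = 4/25; summing to 8/25.
By Bayes' rule, P(r = 2 | data) = (4/675) / (8/25) = 1/54.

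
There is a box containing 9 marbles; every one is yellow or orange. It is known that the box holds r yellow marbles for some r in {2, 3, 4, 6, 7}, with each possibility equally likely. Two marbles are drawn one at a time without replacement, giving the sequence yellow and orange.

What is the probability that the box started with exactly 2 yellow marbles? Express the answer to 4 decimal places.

For each hypothesis, P(data | H) works out to: P(data | r = 2) = (2/9)(7/8) = 7/36; P(data | r = 3) = (3/9)(6/8) = 1/4; P(data | r = 4) = (4/9)(5/8) = 5/18; P(data | r = 6) = (6/9)(3/8) = 1/4; P(data | r = 7) = (7/9)(2/8) = 7/36.
Multiplying each by its prior: 1/5 · 7/36 = 7/180, 1/5 · 1/4 = 1/20, 1/5 · 5/18 = 1/18, 1/5 · 1/4 = 1/20, 1/5 · 7/36 = 7/180; with total 7/30.
By Bayes' rule, P(r = 2 | data) = (7/180) / (7/30) = 1/6.

0.1667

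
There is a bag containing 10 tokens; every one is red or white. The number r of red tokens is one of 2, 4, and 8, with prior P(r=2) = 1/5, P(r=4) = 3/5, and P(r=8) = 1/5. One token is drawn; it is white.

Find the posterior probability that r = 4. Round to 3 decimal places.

0.643

For each hypothesis, P(data | H) works out to: P(data | r = 2) = (8/10) = 4/5; P(data | r = 4) = (6/10) = 3/5; P(data | r = 8) = (2/10) = 1/5.
The prior-weighted likelihoods are 1/5 · 4/5 = 4/25, 3/5 · 3/5 = 9/25, 1/5 · 1/5 = 1/25; these sum to 14/25.
Therefore the posterior P(r = 4 | data) = (9/25) / (14/25) = 9/14.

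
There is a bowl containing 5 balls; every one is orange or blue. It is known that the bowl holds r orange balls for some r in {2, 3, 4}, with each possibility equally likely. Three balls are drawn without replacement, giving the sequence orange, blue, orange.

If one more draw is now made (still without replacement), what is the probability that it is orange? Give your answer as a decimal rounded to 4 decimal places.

The likelihood of the observed sequence under each hypothesis: P(data | r = 2) = (2/5)(3/4)(1/3) = 1/10; P(data | r = 3) = (3/5)(2/4)(2/3) = 1/5; P(data | r = 4) = (4/5)(1/4)(3/3) = 1/5.
Multiplying each by its prior: 1/3 · 1/10 = 1/30, 1/3 · 1/5 = 1/15, 1/3 · 1/5 = 1/15; these sum to 1/6.
Normalising, the posterior is P(r = 2 | data) = 1/5, P(r = 3 | data) = 2/5, P(r = 4 | data) = 2/5.
So P(orange next | data) = Σ P(orange next | H) P(H | data) = (0)(1/5) + (1/2)(2/5) + (1)(2/5) = 3/5.

0.6000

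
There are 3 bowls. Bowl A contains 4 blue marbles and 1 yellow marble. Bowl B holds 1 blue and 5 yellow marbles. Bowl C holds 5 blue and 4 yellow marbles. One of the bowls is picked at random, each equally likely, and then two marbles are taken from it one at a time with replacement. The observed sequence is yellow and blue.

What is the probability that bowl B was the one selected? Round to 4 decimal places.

For each hypothesis, P(data | H) works out to: P(data | bowl A) = (1/5)(4/5) = 0.16; P(data | bowl B) = (5/6)(1/6) = 0.13889; P(data | bowl C) = (4/9)(5/9) = 0.24691.
The prior-weighted likelihoods are 1/3 · 0.16 = 0.053333, 1/3 · 0.13889 = 0.046296, 1/3 · 0.24691 = 0.082305; with total 0.18193.
By Bayes' rule, P(bowl B | data) = (0.046296) / (0.18193) = 0.25447.

0.2545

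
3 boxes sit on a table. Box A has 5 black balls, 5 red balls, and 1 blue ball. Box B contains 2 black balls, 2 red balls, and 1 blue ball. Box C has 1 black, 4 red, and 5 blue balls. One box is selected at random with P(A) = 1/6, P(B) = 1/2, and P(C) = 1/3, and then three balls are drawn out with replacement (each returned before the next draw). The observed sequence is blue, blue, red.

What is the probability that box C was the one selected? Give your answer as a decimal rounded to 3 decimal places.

0.794

Compute the likelihood of the observed sequence for each case: P(data | box A) = (1/11)(1/11)(5/11) = 0.0037566; P(data | box B) = (1/5)(1/5)(2/5) = 0.016; P(data | box C) = (5/10)(5/10)(4/10) = 0.1.
Multiplying each by its prior: 1/6 · 0.0037566 = 0.0006261, 1/2 · 0.016 = 0.008, 1/3 · 0.1 = 0.033333; these sum to 0.041959.
Hence P(box C | data) = (0.033333) / (0.041959) = 0.79442.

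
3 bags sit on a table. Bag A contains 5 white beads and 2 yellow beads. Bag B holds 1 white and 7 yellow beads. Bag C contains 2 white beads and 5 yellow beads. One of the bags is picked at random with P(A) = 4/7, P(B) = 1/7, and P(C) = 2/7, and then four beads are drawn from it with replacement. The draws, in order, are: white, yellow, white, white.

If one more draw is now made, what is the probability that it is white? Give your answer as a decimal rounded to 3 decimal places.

0.680

For each hypothesis, P(data | H) works out to: P(data | bag A) = (5/7)(2/7)(5/7)(5/7) = 0.10412; P(data | bag B) = (1/8)(7/8)(1/8)(1/8) = 0.001709; P(data | bag C) = (2/7)(5/7)(2/7)(2/7) = 0.01666.
The prior-weighted likelihoods are 4/7 · 0.10412 = 0.059499, 1/7 · 0.001709 = 0.00024414, 2/7 · 0.01666 = 0.0047599; these sum to 0.064503.
Dividing through by the total gives posterior P(bag A | data) = 0.92242, P(bag B | data) = 0.0037849, P(bag C | data) = 0.073794.
So P(white next | data) = Σ P(white next | H) P(H | data) = (5/7)(0.92242) + (1/8)(0.0037849) + (2/7)(0.073794) = 0.68043.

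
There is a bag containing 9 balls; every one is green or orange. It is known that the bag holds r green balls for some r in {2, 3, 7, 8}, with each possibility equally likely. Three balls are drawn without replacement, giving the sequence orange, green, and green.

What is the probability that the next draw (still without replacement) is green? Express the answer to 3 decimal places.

For each hypothesis, P(data | H) works out to: P(data | r = 2) = (7/9)(2/8)(1/7) = 0.027778; P(data | r = 3) = (6/9)(3/8)(2/7) = 0.071429; P(data | r = 7) = (2/9)(7/8)(6/7) = 0.16667; P(data | r = 8) = (1/9)(8/8)(7/7) = 0.11111.
Multiplying each by its prior: 1/4 · 0.027778 = 0.0069444, 1/4 · 0.071429 = 0.017857, 1/4 · 0.16667 = 0.041667, 1/4 · 0.11111 = 0.027778; these sum to 0.094246.
Dividing through by the total gives posterior P(r = 2 | data) = 0.073684, P(r = 3 | data) = 0.18947, P(r = 7 | data) = 0.44211, P(r = 8 | data) = 0.29474.
The predictive probability is P(green next | data) = (0)(0.073684) + (1/6)(0.18947) + (5/6)(0.44211) + (1)(0.29474) = 0.69474.

0.695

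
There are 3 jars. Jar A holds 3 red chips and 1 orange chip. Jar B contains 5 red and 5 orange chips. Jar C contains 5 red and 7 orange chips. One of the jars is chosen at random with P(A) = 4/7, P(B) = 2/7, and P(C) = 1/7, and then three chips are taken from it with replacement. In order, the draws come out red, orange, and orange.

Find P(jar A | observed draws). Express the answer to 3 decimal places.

0.324

For each hypothesis, P(data | H) works out to: P(data | jar A) = (3/4)(1/4)(1/4) = 0.046875; P(data | jar B) = (5/10)(5/10)(5/10) = 0.125; P(data | jar C) = (5/12)(7/12)(7/12) = 0.14178.
Multiplying each by its prior: 4/7 · 0.046875 = 0.026786, 2/7 · 0.125 = 0.035714, 1/7 · 0.14178 = 0.020255; these sum to 0.082755.
Hence P(jar A | data) = (0.026786) / (0.082755) = 0.32368.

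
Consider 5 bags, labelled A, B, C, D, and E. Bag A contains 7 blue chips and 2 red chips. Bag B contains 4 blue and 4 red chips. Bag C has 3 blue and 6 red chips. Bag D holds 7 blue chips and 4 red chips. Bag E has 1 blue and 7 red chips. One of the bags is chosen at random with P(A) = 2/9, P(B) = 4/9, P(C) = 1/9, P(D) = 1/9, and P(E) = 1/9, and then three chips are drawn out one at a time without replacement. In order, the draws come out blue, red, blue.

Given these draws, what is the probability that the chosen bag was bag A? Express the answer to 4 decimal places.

Compute the likelihood of the observed sequence for each case: P(data | bag A) = (7/9)(2/8)(6/7) = 0.16667; P(data | bag B) = (4/8)(4/7)(3/6) = 0.14286; P(data | bag C) = (3/9)(6/8)(2/7) = 0.071429; P(data | bag D) = (7/11)(4/10)(6/9) = 0.1697; P(data | bag E) = (1/8)(7/7)(0/6) = 0.
Multiplying each by its prior: 2/9 · 0.16667 = 0.037037, 4/9 · 0.14286 = 0.063492, 1/9 · 0.071429 = 0.0079365, 1/9 · 0.1697 = 0.018855, 1/9 · 0 = 0; these sum to 0.12732.
Therefore the posterior P(bag A | data) = (0.037037) / (0.12732) = 0.2909.

0.2909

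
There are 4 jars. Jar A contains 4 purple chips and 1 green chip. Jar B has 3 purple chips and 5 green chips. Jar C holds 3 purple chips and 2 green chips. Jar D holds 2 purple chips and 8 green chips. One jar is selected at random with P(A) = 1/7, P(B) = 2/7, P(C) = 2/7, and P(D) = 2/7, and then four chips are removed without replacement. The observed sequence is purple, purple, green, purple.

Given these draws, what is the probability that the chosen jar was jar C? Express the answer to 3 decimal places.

The likelihood of the observed sequence under each hypothesis: P(data | jar A) = (4/5)(3/4)(1/3)(2/2) = 1/5; P(data | jar B) = (3/8)(2/7)(5/6)(1/5) = 1/56; P(data | jar C) = (3/5)(2/4)(2/3)(1/2) = 1/10; P(data | jar D) = (2/10)(1/9)(8/8)(0/7) = 0.
The prior-weighted likelihoods are 1/7 · 1/5 = 1/35, 2/7 · 1/56 = 1/196, 2/7 · 1/10 = 1/35, 2/7 · 0 = 0; these sum to 61/980.
Therefore the posterior P(jar C | data) = (1/35) / (61/980) = 28/61.

0.459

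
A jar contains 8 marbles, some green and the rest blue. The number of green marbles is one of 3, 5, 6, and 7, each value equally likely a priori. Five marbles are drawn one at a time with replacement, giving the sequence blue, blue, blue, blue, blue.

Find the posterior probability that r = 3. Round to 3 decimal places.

For each hypothesis, P(data | H) works out to: P(data | r = 3) = (5/8)(5/8)(5/8)(5/8)(5/8) = 0.095367; P(data | r = 5) = (3/8)(3/8)(3/8)(3/8)(3/8) = 0.0074158; P(data | r = 6) = (2/8)(2/8)(2/8)(2/8)(2/8) = 0.00097656; P(data | r = 7) = (1/8)(1/8)(1/8)(1/8)(1/8) = 3.0518e-05.
The prior-weighted likelihoods are 1/4 · 0.095367 = 0.023842, 1/4 · 0.0074158 = 0.0018539, 1/4 · 0.00097656 = 0.00024414, 1/4 · 3.0518e-05 = 7.6294e-06; these sum to 0.025948.
Therefore the posterior P(r = 3 | data) = (0.023842) / (0.025948) = 0.91885.

0.919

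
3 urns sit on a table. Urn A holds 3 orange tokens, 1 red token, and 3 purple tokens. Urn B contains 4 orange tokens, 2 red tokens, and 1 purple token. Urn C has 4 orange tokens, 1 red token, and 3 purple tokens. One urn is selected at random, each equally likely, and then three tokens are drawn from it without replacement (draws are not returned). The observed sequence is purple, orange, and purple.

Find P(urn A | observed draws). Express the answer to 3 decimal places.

Compute the likelihood of the observed sequence for each case: P(data | urn A) = (3/7)(3/6)(2/5) = 3/35; P(data | urn B) = (1/7)(4/6)(0/5) = 0; P(data | urn C) = (3/8)(4/7)(2/6) = 1/14.
The prior-weighted likelihoods are 1/3 · 3/35 = 1/35, 1/3 · 0 = 0, 1/3 · 1/14 = 1/42; with total 11/210.
Hence P(urn A | data) = (1/35) / (11/210) = 6/11.

0.545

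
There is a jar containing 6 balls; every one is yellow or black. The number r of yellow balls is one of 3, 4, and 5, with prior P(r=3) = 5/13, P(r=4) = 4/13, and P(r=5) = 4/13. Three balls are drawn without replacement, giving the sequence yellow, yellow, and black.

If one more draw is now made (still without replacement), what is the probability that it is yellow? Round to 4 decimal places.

0.6541

Under each hypothesis, the probability of the observed sequence is: P(data | r = 3) = (3/6)(2/5)(3/4) = 3/20; P(data | r = 4) = (4/6)(3/5)(2/4) = 1/5; P(data | r = 5) = (5/6)(4/5)(1/4) = 1/6.
The prior-weighted likelihoods are 5/13 · 3/20 = 3/52, 4/13 · 1/5 = 4/65, 4/13 · 1/6 = 2/39; with total 133/780.
The posterior is then P(r = 3 | data) = 45/133, P(r = 4 | data) = 48/133, P(r = 5 | data) = 40/133.
Averaging over the posterior, P(yellow next | data) = (1/3)(45/133) + (2/3)(48/133) + (1)(40/133) = 87/133.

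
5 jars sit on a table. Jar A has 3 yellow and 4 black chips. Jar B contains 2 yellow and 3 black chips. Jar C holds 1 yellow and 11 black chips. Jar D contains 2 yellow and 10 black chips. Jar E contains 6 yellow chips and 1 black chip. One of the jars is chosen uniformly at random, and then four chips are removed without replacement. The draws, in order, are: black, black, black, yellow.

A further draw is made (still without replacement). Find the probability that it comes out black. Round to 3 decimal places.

The likelihood of the observed sequence under each hypothesis: P(data | jar A) = (4/7)(3/6)(2/5)(3/4) = 0.085714; P(data | jar B) = (3/5)(2/4)(1/3)(2/2) = 0.1; P(data | jar C) = (11/12)(10/11)(9/10)(1/9) = 0.083333; P(data | jar D) = (10/12)(9/11)(8/10)(2/9) = 0.12121; P(data | jar E) = (1/7)(0/6) = 0.
Weighting by the prior gives 1/5 · 0.085714 = 0.017143, 1/5 · 0.1 = 0.02, 1/5 · 0.083333 = 0.016667, 1/5 · 0.12121 = 0.024242, 1/5 · 0 = 0; summing to 0.078052.
The posterior is then P(jar A | data) = 0.21963, P(jar B | data) = 0.25624, P(jar C | data) = 0.21353, P(jar D | data) = 0.31059, P(jar E | data) = 0.
So P(black next | data) = Σ P(black next | H) P(H | data) = (1/3)(0.21963) + (0)(0.25624) + (1)(0.21353) + (7/8)(0.31059) = 0.55851.

0.559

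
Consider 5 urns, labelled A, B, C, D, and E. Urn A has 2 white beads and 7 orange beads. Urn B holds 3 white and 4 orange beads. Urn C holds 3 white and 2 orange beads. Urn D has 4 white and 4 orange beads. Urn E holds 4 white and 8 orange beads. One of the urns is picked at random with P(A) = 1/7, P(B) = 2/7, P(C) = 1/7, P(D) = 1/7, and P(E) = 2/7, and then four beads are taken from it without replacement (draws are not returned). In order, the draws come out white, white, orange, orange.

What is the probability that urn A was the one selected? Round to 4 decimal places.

0.0558

Under each hypothesis, the probability of the observed sequence is: P(data | urn A) = (2/9)(1/8)(7/7)(6/6) = 0.027778; P(data | urn B) = (3/7)(2/6)(4/5)(3/4) = 0.085714; P(data | urn C) = (3/5)(2/4)(2/3)(1/2) = 0.1; P(data | urn D) = (4/8)(3/7)(4/6)(3/5) = 0.085714; P(data | urn E) = (4/12)(3/11)(8/10)(7/9) = 0.056566.
Multiplying each by its prior: 1/7 · 0.027778 = 0.0039683, 2/7 · 0.085714 = 0.02449, 1/7 · 0.1 = 0.014286, 1/7 · 0.085714 = 0.012245, 2/7 · 0.056566 = 0.016162; with total 0.07115.
By Bayes' rule, P(urn A | data) = (0.0039683) / (0.07115) = 0.055773.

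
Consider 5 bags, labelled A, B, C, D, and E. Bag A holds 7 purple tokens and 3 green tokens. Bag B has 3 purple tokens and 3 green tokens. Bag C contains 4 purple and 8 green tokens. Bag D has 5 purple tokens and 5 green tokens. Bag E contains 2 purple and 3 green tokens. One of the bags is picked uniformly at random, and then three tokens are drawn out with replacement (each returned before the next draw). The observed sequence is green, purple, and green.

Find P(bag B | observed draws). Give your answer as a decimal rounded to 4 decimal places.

0.2066

Under each hypothesis, the probability of the observed sequence is: P(data | bag A) = (3/10)(7/10)(3/10) = 0.063; P(data | bag B) = (3/6)(3/6)(3/6) = 0.125; P(data | bag C) = (8/12)(4/12)(8/12) = 0.14815; P(data | bag D) = (5/10)(5/10)(5/10) = 0.125; P(data | bag E) = (3/5)(2/5)(3/5) = 0.144.
The prior-weighted likelihoods are 1/5 · 0.063 = 0.0126, 1/5 · 0.125 = 0.025, 1/5 · 0.14815 = 0.02963, 1/5 · 0.125 = 0.025, 1/5 · 0.144 = 0.0288; summing to 0.12103.
By Bayes' rule, P(bag B | data) = (0.025) / (0.12103) = 0.20656.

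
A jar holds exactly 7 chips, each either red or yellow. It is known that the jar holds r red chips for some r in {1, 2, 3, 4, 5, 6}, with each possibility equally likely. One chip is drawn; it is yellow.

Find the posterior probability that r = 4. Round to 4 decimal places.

For each hypothesis, P(data | H) works out to: P(data | r = 1) = (6/7) = 6/7; P(data | r = 2) = (5/7) = 5/7; P(data | r = 3) = (4/7) = 4/7; P(data | r = 4) = (3/7) = 3/7; P(data | r = 5) = (2/7) = 2/7; P(data | r = 6) = (1/7) = 1/7.
The prior-weighted likelihoods are 1/6 · 6/7 = 1/7, 1/6 · 5/7 = 5/42, 1/6 · 4/7 = 2/21, 1/6 · 3/7 = 1/14, 1/6 · 2/7 = 1/21, 1/6 · 1/7 = 1/42; with total 1/2.
So P(r = 4 | data) = (1/14) / (1/2) = 1/7.

0.1429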